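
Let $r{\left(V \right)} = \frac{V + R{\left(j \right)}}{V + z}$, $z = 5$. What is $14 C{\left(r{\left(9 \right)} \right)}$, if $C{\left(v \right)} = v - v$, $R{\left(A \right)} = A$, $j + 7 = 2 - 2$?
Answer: $0$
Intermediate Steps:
$j = -7$ ($j = -7 + \left(2 - 2\right) = -7 + 0 = -7$)
$r{\left(V \right)} = \frac{-7 + V}{5 + V}$ ($r{\left(V \right)} = \frac{V - 7}{V + 5} = \frac{-7 + V}{5 + V}$)
$C{\left(v \right)} = 0$
$14 C{\left(r{\left(9 \right)} \right)} = 14 \cdot 0 = 0$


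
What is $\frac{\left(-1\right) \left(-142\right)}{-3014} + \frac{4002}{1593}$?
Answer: $\frac{1972637}{800217} \approx 2.4651$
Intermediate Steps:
$\frac{\left(-1\right) \left(-142\right)}{-3014} + \frac{4002}{1593} = 142 \left(- \frac{1}{3014}\right) + 4002 \cdot \frac{1}{1593} = - \frac{71}{1507} + \frac{1334}{531} = \frac{1972637}{800217}$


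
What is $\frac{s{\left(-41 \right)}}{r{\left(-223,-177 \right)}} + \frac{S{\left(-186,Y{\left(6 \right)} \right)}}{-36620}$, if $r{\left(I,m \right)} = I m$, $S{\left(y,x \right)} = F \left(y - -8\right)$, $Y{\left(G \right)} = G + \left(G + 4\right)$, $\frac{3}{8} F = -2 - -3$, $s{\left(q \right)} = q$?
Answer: $\frac{1436179}{120452335} \approx 0.011923$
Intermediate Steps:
$F = \frac{8}{3}$ ($F = \frac{8 \left(-2 - -3\right)}{3} = \frac{8 \left(-2 + 3\right)}{3} = \frac{8}{3} \cdot 1 = \frac{8}{3} \approx 2.6667$)
$Y{\left(G \right)} = 4 + 2 G$ ($Y{\left(G \right)} = G + \left(4 + G\right) = 4 + 2 G$)
$S{\left(y,x \right)} = \frac{64}{3} + \frac{8 y}{3}$ ($S{\left(y,x \right)} = \frac{8 \left(y - -8\right)}{3} = \frac{8 \left(y + 8\right)}{3} = \frac{8 \left(8 + y\right)}{3} = \frac{64}{3} + \frac{8 y}{3}$)
$\frac{s{\left(-41 \right)}}{r{\left(-223,-177 \right)}} + \frac{S{\left(-186,Y{\left(6 \right)} \right)}}{-36620} = - \frac{41}{\left(-223\right) \left(-177\right)} + \frac{\frac{64}{3} + \frac{8}{3} \left(-186\right)}{-36620} = - \frac{41}{39471} + \left(\frac{64}{3} - 496\right) \left(- \frac{1}{36620}\right) = \left(-41\right) \frac{1}{39471} - - \frac{356}{27465} = - \frac{41}{39471} + \frac{356}{27465} = \frac{1436179}{120452335}$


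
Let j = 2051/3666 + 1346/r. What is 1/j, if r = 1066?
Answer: 150306/273877 ≈ 0.54881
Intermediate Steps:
j = 273877/150306 (j = 2051/3666 + 1346/1066 = 2051*(1/3666) + 1346*(1/1066) = 2051/3666 + 673/533 = 273877/150306 ≈ 1.8221)
1/j = 1/(273877/150306) = 150306/273877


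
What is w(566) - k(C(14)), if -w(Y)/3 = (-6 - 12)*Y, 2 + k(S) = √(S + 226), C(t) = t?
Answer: 30566 - 4*√15 ≈ 30551.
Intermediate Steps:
k(S) = -2 + √(226 + S) (k(S) = -2 + √(S + 226) = -2 + √(226 + S))
w(Y) = 54*Y (w(Y) = -3*(-6 - 12)*Y = -(-54)*Y = 54*Y)
w(566) - k(C(14)) = 54*566 - (-2 + √(226 + 14)) = 30564 - (-2 + √240) = 30564 - (-2 + 4*√15) = 30564 + (2 - 4*√15) = 30566 - 4*√15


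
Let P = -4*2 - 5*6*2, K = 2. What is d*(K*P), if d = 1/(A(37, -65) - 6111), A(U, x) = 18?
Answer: 136/6093 ≈ 0.022321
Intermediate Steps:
d = -1/6093 (d = 1/(18 - 6111) = 1/(-6093) = -1/6093 ≈ -0.00016412)
P = -68 (P = -8 - 30*2 = -8 - 60 = -68)
d*(K*P) = -2*(-68)/6093 = -1/6093*(-136) = 136/6093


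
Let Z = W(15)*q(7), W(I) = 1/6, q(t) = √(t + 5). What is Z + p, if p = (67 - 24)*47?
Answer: 2021 + √3/3 ≈ 2021.6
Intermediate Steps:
q(t) = √(5 + t)
W(I) = ⅙
Z = √3/3 (Z = √(5 + 7)/6 = √12/6 = (2*√3)/6 = √3/3 ≈ 0.57735)
p = 2021 (p = 43*47 = 2021)
Z + p = √3/3 + 2021 = 2021 + √3/3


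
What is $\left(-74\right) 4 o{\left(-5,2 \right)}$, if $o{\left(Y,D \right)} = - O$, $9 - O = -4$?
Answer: $3848$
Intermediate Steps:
$O = 13$ ($O = 9 - -4 = 9 + 4 = 13$)
$o{\left(Y,D \right)} = -13$ ($o{\left(Y,D \right)} = \left(-1\right) 13 = -13$)
$\left(-74\right) 4 o{\left(-5,2 \right)} = \left(-74\right) 4 \left(-13\right) = \left(-296\right) \left(-13\right) = 3848$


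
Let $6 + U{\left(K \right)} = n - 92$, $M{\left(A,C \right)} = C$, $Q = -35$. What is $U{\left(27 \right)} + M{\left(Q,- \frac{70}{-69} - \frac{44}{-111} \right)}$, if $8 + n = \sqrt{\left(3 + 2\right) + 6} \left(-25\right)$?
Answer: $- \frac{267016}{2553} - 25 \sqrt{11} \approx -187.5$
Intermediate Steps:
$n = -8 - 25 \sqrt{11}$ ($n = -8 + \sqrt{\left(3 + 2\right) + 6} \left(-25\right) = -8 + \sqrt{5 + 6} \left(-25\right) = -8 + \sqrt{11} \left(-25\right) = -8 - 25 \sqrt{11} \approx -90.916$)
$U{\left(K \right)} = -106 - 25 \sqrt{11}$ ($U{\left(K \right)} = -6 - \left(100 + 25 \sqrt{11}\right) = -106 - 25 \sqrt{11}$)
$U{\left(27 \right)} + M{\left(Q,- \frac{70}{-69} - \frac{44}{-111} \right)} = \left(-106 - 25 \sqrt{11}\right) - \left(- \frac{70}{69} - \frac{44}{111}\right) = \left(-106 - 25 \sqrt{11}\right) - - \frac{3602}{2553} = \left(-106 - 25 \sqrt{11}\right) + \left(\frac{70}{69} + \frac{44}{111}\right) = \left(-106 - 25 \sqrt{11}\right) + \frac{3602}{2553} = - \frac{267016}{2553} - 25 \sqrt{11}$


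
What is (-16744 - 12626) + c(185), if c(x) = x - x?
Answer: -29370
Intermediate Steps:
c(x) = 0
(-16744 - 12626) + c(185) = (-16744 - 12626) + 0 = -29370 + 0 = -29370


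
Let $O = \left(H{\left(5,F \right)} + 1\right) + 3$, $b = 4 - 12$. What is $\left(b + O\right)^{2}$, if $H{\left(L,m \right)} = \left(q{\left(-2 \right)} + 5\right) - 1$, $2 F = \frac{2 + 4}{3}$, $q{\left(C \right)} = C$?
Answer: $4$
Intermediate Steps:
$b = -8$
$F = 1$ ($F = \frac{\left(2 + 4\right) \frac{1}{3}}{2} = \frac{6 \cdot \frac{1}{3}}{2} = \frac{1}{2} \cdot 2 = 1$)
$H{\left(L,m \right)} = 2$ ($H{\left(L,m \right)} = \left(-2 + 5\right) - 1 = 3 - 1 = 2$)
$O = 6$ ($O = \left(2 + 1\right) + 3 = 3 + 3 = 6$)
$\left(b + O\right)^{2} = \left(-8 + 6\right)^{2} = \left(-2\right)^{2} = 4$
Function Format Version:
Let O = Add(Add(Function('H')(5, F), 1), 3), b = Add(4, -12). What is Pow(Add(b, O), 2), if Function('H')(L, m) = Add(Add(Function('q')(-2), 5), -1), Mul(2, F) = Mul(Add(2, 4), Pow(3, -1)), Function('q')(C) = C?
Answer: 4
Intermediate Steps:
b = -8
F = 1 (F = Mul(Rational(1, 2), Mul(Add(2, 4), Pow(3, -1))) = Mul(Rational(1, 2), Mul(6, Rational(1, 3))) = Mul(Rational(1, 2), 2) = 1)
Function('H')(L, m) = 2 (Function('H')(L, m) = Add(Add(-2, 5), -1) = Add(3, -1) = 2)
O = 6 (O = Add(Add(2, 1), 3) = Add(3, 3) = 6)
Pow(Add(b, O), 2) = Pow(Add(-8, 6), 2) = Pow(-2, 2) = 4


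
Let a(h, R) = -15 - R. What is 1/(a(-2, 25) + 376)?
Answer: 1/336 ≈ 0.0029762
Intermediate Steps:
1/(a(-2, 25) + 376) = 1/((-15 - 1*25) + 376) = 1/((-15 - 25) + 376) = 1/(-40 + 376) = 1/336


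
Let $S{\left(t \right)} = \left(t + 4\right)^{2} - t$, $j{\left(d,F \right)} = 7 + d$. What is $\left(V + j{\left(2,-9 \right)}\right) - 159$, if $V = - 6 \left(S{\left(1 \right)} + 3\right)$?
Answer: $-312$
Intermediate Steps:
$S{\left(t \right)} = \left(4 + t\right)^{2} - t$
$V = -162$ ($V = - 6 \left(\left(\left(4 + 1\right)^{2} - 1\right) + 3\right) = - 6 \left(\left(5^{2} - 1\right) + 3\right) = - 6 \left(\left(25 - 1\right) + 3\right) = - 6 \left(24 + 3\right) = \left(-6\right) 27 = -162$)
$\left(V + j{\left(2,-9 \right)}\right) - 159 = \left(-162 + \left(7 + 2\right)\right) - 159 = \left(-162 + 9\right) - 159 = -153 - 159 = -312$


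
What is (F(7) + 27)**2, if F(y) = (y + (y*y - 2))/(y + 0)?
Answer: 59049/49 ≈ 1205.1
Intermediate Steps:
F(y) = (-2 + y + y**2)/y (F(y) = (y + (y**2 - 2))/y = (y + (-2 + y**2))/y = (-2 + y + y**2)/y)
(F(7) + 27)**2 = ((1 + 7 - 2/7) + 27)**2 = (54/7 + 27)**2 = (243/7)**2 = 59049/49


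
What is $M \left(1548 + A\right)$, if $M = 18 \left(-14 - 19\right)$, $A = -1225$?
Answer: $-191862$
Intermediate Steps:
$M = -594$ ($M = 18 \left(-33\right) = -594$)
$M \left(1548 + A\right) = - 594 \left(1548 - 1225\right) = \left(-594\right) 323 = -191862$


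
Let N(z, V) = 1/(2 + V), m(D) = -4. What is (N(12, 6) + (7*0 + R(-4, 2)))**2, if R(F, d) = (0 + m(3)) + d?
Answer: 225/64 ≈ 3.5156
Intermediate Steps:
R(F, d) = -4 + d (R(F, d) = (0 - 4) + d = -4 + d)
(N(12, 6) + (7*0 + R(-4, 2)))**2 = (1/(2 + 6) + (7*0 + (-4 + 2)))**2 = (1/8 + (0 - 2))**2 = (1/8 - 2)**2 = (-15/8)**2 = 225/64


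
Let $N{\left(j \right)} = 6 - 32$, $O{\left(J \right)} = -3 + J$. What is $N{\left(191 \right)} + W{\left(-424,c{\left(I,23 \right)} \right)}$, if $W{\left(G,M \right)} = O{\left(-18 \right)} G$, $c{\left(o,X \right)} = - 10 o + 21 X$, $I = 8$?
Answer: $8878$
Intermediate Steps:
$W{\left(G,M \right)} = - 21 G$ ($W{\left(G,M \right)} = \left(-3 - 18\right) G = - 21 G$)
$N{\left(j \right)} = -26$ ($N{\left(j \right)} = 6 - 32 = -26$)
$N{\left(191 \right)} + W{\left(-424,c{\left(I,23 \right)} \right)} = -26 - -8904 = -26 + 8904 = 8878$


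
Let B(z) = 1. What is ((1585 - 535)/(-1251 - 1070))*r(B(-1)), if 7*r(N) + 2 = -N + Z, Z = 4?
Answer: -150/2321 ≈ -0.064627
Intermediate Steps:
r(N) = 2/7 - N/7 (r(N) = -2/7 + (-N + 4)/7 = -2/7 + (4 - N)/7 = -2/7 + (4/7 - N/7) = 2/7 - N/7)
((1585 - 535)/(-1251 - 1070))*r(B(-1)) = ((1585 - 535)/(-1251 - 1070))*(2/7 - 1/7*1) = (1050/(-2321))*(2/7 - 1/7) = (1050*(-1/2321))*(1/7) = -1050/2321*1/7 = -150/2321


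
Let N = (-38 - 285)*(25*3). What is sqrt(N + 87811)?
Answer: sqrt(63586) ≈ 252.16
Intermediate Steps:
N = -24225 (N = -323*75 = -24225)
sqrt(N + 87811) = sqrt(-24225 + 87811) = sqrt(63586)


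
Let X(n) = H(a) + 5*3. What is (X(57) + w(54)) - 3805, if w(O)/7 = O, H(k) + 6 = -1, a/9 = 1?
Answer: -3419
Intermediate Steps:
a = 9 (a = 9*1 = 9)
H(k) = -7 (H(k) = -6 - 1 = -7)
w(O) = 7*O
X(n) = 8 (X(n) = -7 + 5*3 = -7 + 15 = 8)
(X(57) + w(54)) - 3805 = (8 + 7*54) - 3805 = (8 + 378) - 3805 = 386 - 3805 = -3419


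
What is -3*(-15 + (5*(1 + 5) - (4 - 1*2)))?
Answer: -39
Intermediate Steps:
-3*(-15 + (5*(1 + 5) - (4 - 1*2))) = -3*(-15 + (5*6 - (4 - 2))) = -3*(-15 + (30 - 1*2)) = -3*(-15 + (30 - 2)) = -3*(-15 + 28) = -3*13 = -39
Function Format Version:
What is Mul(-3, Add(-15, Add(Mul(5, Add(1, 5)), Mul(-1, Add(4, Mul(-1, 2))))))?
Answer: -39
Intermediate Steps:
Mul(-3, Add(-15, Add(Mul(5, Add(1, 5)), Mul(-1, Add(4, Mul(-1, 2)))))) = Mul(-3, Add(-15, Add(Mul(5, 6), Mul(-1, Add(4, -2))))) = Mul(-3, Add(-15, Add(30, Mul(-1, 2)))) = Mul(-3, Add(-15, Add(30, -2))) = Mul(-3, Add(-15, 28)) = Mul(-3, 13) = -39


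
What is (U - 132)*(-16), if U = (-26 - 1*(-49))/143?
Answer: 301648/143 ≈ 2109.4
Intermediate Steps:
U = 23/143 (U = (-26 + 49)*(1/143) = 23*(1/143) = 23/143 ≈ 0.16084)
(U - 132)*(-16) = (23/143 - 132)*(-16) = -18853/143*(-16) = 301648/143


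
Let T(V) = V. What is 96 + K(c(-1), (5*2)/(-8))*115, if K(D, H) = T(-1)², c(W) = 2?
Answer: 211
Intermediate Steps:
K(D, H) = 1 (K(D, H) = (-1)² = 1)
96 + K(c(-1), (5*2)/(-8))*115 = 96 + 1*115 = 96 + 115 = 211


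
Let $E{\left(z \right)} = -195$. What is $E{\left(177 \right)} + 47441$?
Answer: $47246$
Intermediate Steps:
$E{\left(177 \right)} + 47441 = -195 + 47441 = 47246$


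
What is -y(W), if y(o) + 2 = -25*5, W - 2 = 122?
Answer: 127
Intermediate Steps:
W = 124 (W = 2 + 122 = 124)
y(o) = -127 (y(o) = -2 - 25*5 = -2 - 125 = -127)
-y(W) = -1*(-127) = 127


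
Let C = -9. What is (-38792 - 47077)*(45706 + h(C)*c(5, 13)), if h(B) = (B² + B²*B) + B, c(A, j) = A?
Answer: -3642648849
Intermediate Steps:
h(B) = B + B² + B³ (h(B) = (B² + B³) + B = B + B² + B³)
(-38792 - 47077)*(45706 + h(C)*c(5, 13)) = (-38792 - 47077)*(45706 - 9*(1 - 9 + (-9)²)*5) = -85869*(45706 - 9*(1 - 9 + 81)*5) = -85869*(45706 - 9*73*5) = -85869*(45706 - 657*5) = -85869*(45706 - 3285) = -85869*42421 = -3642648849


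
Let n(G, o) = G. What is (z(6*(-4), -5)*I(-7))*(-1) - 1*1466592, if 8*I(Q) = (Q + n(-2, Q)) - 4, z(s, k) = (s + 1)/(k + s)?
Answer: -340249045/232 ≈ -1.4666e+6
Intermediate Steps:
z(s, k) = (1 + s)/(k + s)
I(Q) = -3/4 + Q/8 (I(Q) = ((Q - 2) - 4)/8 = ((-2 + Q) - 4)/8 = (-6 + Q)/8 = -3/4 + Q/8)
(z(6*(-4), -5)*I(-7))*(-1) - 1*1466592 = (((1 + 6*(-4))/(-5 + 6*(-4)))*(-3/4 + (1/8)*(-7)))*(-1) - 1*1466592 = (((1 - 24)/(-5 - 24))*(-3/4 - 7/8))*(-1) - 1466592 = ((-23/(-29))*(-13/8))*(-1) - 1466592 = (-1/29*(-23)*(-13/8))*(-1) - 1466592 = ((23/29)*(-13/8))*(-1) - 1466592 = -299/232*(-1) - 1466592 = 299/232 - 1466592 = -340249045/232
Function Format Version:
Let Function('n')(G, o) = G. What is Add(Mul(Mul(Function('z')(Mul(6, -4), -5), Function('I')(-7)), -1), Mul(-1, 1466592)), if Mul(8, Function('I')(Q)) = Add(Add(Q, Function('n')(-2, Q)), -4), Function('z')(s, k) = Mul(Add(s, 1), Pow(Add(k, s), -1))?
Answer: Rational(-340249045, 232) ≈ -1.4666e+6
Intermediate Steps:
Function('z')(s, k) = Mul(Pow(Add(k, s), -1), Add(1, s)) (Function('z')(s, k) = Mul(Add(1, s), Pow(Add(k, s), -1)) = Mul(Pow(Add(k, s), -1), Add(1, s)))
Function('I')(Q) = Add(Rational(-3, 4), Mul(Rational(1, 8), Q)) (Function('I')(Q) = Mul(Rational(1, 8), Add(Add(Q, -2), -4)) = Mul(Rational(1, 8), Add(Add(-2, Q), -4)) = Mul(Rational(1, 8), Add(-6, Q)) = Add(Rational(-3, 4), Mul(Rational(1, 8), Q)))
Add(Mul(Mul(Function('z')(Mul(6, -4), -5), Function('I')(-7)), -1), Mul(-1, 1466592)) = Add(Mul(Mul(Mul(Pow(Add(-5, Mul(6, -4)), -1), Add(1, Mul(6, -4))), Add(Rational(-3, 4), Mul(Rational(1, 8), -7))), -1), Mul(-1, 1466592)) = Add(Mul(Mul(Mul(Pow(Add(-5, -24), -1), Add(1, -24)), Add(Rational(-3, 4), Rational(-7, 8))), -1), -1466592) = Add(Mul(Mul(Mul(Pow(-29, -1), -23), Rational(-13, 8)), -1), -1466592) = Add(Mul(Mul(Mul(Rational(-1, 29), -23), Rational(-13, 8)), -1), -1466592) = Add(Mul(Mul(Rational(23, 29), Rational(-13, 8)), -1), -1466592) = Add(Mul(Rational(-299, 232), -1), -1466592) = Add(Rational(299, 232), -1466592) = Rational(-340249045, 232)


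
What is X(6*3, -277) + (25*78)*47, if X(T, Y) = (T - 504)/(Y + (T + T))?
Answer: 22088136/241 ≈ 91652.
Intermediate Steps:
X(T, Y) = (-504 + T)/(Y + 2*T)
X(6*3, -277) + (25*78)*47 = (-504 + 6*3)/(-277 + 2*(6*3)) + (25*78)*47 = (-504 + 18)/(-277 + 2*18) + 1950*47 = -486/(-277 + 36) + 91650 = -486/(-241) + 91650 = -1/241*(-486) + 91650 = 486/241 + 91650 = 22088136/241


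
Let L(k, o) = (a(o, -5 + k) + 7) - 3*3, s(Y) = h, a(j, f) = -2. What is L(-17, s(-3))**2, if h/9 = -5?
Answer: 16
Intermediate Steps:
h = -45 (h = 9*(-5) = -45)
s(Y) = -45
L(k, o) = -4 (L(k, o) = (-2 + 7) - 3*3 = 5 - 9 = -4)
L(-17, s(-3))**2 = (-4)**2 = 16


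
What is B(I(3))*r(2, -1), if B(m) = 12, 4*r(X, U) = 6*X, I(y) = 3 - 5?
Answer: 36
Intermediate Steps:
I(y) = -2
r(X, U) = 3*X/2 (r(X, U) = (6*X)/4 = 3*X/2)
B(I(3))*r(2, -1) = 12*((3/2)*2) = 12*3 = 36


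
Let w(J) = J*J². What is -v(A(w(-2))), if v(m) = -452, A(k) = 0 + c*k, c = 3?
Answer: 452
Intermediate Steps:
w(J) = J³
A(k) = 3*k (A(k) = 0 + 3*k = 3*k)
-v(A(w(-2))) = -1*(-452) = 452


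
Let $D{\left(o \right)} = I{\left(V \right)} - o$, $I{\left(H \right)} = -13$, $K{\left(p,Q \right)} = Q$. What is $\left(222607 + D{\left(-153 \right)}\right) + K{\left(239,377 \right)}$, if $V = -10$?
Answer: $223124$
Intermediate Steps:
$D{\left(o \right)} = -13 - o$
$\left(222607 + D{\left(-153 \right)}\right) + K{\left(239,377 \right)} = \left(222607 - -140\right) + 377 = \left(222607 + \left(-13 + 153\right)\right) + 377 = \left(222607 + 140\right) + 377 = 222747 + 377 = 223124$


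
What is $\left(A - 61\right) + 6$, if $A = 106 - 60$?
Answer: $-9$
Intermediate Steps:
$A = 46$
$\left(A - 61\right) + 6 = \left(46 - 61\right) + 6 = -15 + 6 = -9$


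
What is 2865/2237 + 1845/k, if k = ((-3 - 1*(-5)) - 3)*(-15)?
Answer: 278016/2237 ≈ 124.28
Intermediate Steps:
k = 15 (k = ((-3 + 5) - 3)*(-15) = (2 - 3)*(-15) = -1*(-15) = 15)
2865/2237 + 1845/k = 2865/2237 + 1845/15 = 2865*(1/2237) + 1845*(1/15) = 2865/2237 + 123 = 278016/2237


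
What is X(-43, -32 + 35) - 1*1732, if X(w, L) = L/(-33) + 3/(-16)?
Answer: -304881/176 ≈ -1732.3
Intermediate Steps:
X(w, L) = -3/16 - L/33 (X(w, L) = L*(-1/33) + 3*(-1/16) = -L/33 - 3/16 = -3/16 - L/33)
X(-43, -32 + 35) - 1*1732 = (-3/16 - (-32 + 35)/33) - 1*1732 = (-3/16 - 1/33*3) - 1732 = (-3/16 - 1/11) - 1732 = -49/176 - 1732 = -304881/176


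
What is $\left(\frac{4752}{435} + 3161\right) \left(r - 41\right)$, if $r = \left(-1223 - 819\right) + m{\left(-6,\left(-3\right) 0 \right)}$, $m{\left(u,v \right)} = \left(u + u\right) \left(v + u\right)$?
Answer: $- \frac{924917219}{145} \approx -6.3787 \cdot 10^{6}$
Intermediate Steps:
$m{\left(u,v \right)} = 2 u \left(u + v\right)$
$r = -1970$ ($r = \left(-1223 - 819\right) + 2 \left(-6\right) \left(-6 - 0\right) = -2042 + 2 \left(-6\right) \left(-6 + 0\right) = -2042 + 2 \left(-6\right) \left(-6\right) = -2042 + 72 = -1970$)
$\left(\frac{4752}{435} + 3161\right) \left(r - 41\right) = \left(\frac{4752}{435} + 3161\right) \left(-1970 - 41\right) = \left(4752 \cdot \frac{1}{435} + 3161\right) \left(-2011\right) = \left(\frac{1584}{145} + 3161\right) \left(-2011\right) = \frac{459929}{145} \left(-2011\right) = - \frac{924917219}{145}$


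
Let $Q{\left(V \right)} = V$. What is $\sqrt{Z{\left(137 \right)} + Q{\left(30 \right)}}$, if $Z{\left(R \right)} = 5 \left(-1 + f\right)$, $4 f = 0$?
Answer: $5$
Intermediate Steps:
$f = 0$ ($f = \frac{1}{4} \cdot 0 = 0$)
$Z{\left(R \right)} = -5$ ($Z{\left(R \right)} = 5 \left(-1 + 0\right) = 5 \left(-1\right) = -5$)
$\sqrt{Z{\left(137 \right)} + Q{\left(30 \right)}} = \sqrt{-5 + 30} = \sqrt{25} = 5$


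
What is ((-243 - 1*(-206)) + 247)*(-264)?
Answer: -55440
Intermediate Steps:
((-243 - 1*(-206)) + 247)*(-264) = ((-243 + 206) + 247)*(-264) = (-37 + 247)*(-264) = 210*(-264) = -55440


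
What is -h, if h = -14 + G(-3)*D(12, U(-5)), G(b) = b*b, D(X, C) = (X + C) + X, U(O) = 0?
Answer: -202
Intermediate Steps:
D(X, C) = C + 2*X (D(X, C) = (C + X) + X = C + 2*X)
G(b) = b²
h = 202 (h = -14 + (-3)²*(0 + 2*12) = -14 + 9*(0 + 24) = -14 + 9*24 = -14 + 216 = 202)
-h = -1*202 = -202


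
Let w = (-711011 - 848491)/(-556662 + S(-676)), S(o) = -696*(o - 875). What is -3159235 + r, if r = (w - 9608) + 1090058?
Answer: -181143506032/87139 ≈ -2.0788e+6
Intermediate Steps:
S(o) = 609000 - 696*o (S(o) = -696*(-875 + o) = 609000 - 696*o)
w = -259917/87139 (w = (-711011 - 848491)/(-556662 + (609000 - 696*(-676))) = -1559502/(-556662 + (609000 + 470496)) = -1559502/(-556662 + 1079496) = -1559502/522834 = -1559502*1/522834 = -259917/87139 ≈ -2.9828)
r = 94149072633/87139 (r = (-259917/87139 - 9608) + 1090058 = -837491429/87139 + 1090058 = 94149072633/87139 ≈ 1.0804e+6)
-3159235 + r = -3159235 + 94149072633/87139 = -181143506032/87139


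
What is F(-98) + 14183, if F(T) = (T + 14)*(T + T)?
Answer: 30647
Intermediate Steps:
F(T) = 2*T*(14 + T) (F(T) = (14 + T)*(2*T) = 2*T*(14 + T))
F(-98) + 14183 = 2*(-98)*(14 - 98) + 14183 = 2*(-98)*(-84) + 14183 = 16464 + 14183 = 30647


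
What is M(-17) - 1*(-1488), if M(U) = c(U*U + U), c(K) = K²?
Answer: 75472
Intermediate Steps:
M(U) = (U + U²)² (M(U) = (U*U + U)² = (U² + U)² = (U + U²)²)
M(-17) - 1*(-1488) = (-17)²*(1 - 17)² - 1*(-1488) = 289*(-16)² + 1488 = 289*256 + 1488 = 73984 + 1488 = 75472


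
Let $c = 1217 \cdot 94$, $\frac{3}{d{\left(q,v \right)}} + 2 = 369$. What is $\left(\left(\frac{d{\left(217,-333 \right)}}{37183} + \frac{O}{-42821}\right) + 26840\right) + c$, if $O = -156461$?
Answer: $\frac{82533467235568762}{584342260181} \approx 1.4124 \cdot 10^{5}$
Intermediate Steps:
$d{\left(q,v \right)} = \frac{3}{367}$ ($d{\left(q,v \right)} = \frac{3}{-2 + 369} = \frac{3}{367}$)
$c = 114398$
$\left(\left(\frac{d{\left(217,-333 \right)}}{37183} + \frac{O}{-42821}\right) + 26840\right) + c = \left(\left(\frac{3}{367 \cdot 37183} - \frac{156461}{-42821}\right) + 26840\right) + 114398 = \left(\left(\frac{3}{367} \cdot \frac{1}{37183} - - \frac{156461}{42821}\right) + 26840\right) + 114398 = \left(\left(\frac{3}{13646161} + \frac{156461}{42821}\right) + 26840\right) + 114398 = \left(\frac{2135092124684}{584342260181} + 26840\right) + 114398 = \frac{15685881355382724}{584342260181} + 114398 = \frac{82533467235568762}{584342260181}$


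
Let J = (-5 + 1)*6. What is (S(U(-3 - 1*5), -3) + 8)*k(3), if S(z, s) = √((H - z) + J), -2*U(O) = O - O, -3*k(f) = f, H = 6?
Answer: -8 - 3*I*√2 ≈ -8.0 - 4.2426*I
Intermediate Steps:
k(f) = -f/3
J = -24 (J = -4*6 = -24)
U(O) = 0 (U(O) = -(O - O)/2 = -½*0 = 0)
S(z, s) = √(-18 - z) (S(z, s) = √((6 - z) - 24) = √(-18 - z))
(S(U(-3 - 1*5), -3) + 8)*k(3) = (√(-18 - 1*0) + 8)*(-⅓*3) = (√(-18 + 0) + 8)*(-1) = (√(-18) + 8)*(-1) = (3*I*√2 + 8)*(-1) = (8 + 3*I*√2)*(-1) = -8 - 3*I*√2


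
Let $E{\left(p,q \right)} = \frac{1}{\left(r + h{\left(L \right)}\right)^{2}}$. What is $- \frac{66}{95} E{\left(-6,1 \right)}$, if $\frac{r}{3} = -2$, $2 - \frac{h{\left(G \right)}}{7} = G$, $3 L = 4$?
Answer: $- \frac{297}{760} \approx -0.39079$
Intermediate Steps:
$L = \frac{4}{3}$ ($L = \frac{1}{3} \cdot 4 = \frac{4}{3} \approx 1.3333$)
$h{\left(G \right)} = 14 - 7 G$
$r = -6$ ($r = 3 \left(-2\right) = -6$)
$E{\left(p,q \right)} = \frac{9}{16}$ ($E{\left(p,q \right)} = \frac{1}{\left(-6 + \left(14 - \frac{28}{3}\right)\right)^{2}} = \frac{1}{\left(-6 + \frac{14}{3}\right)^{2}} = \frac{1}{\left(- \frac{4}{3}\right)^{2}} = \frac{1}{\frac{16}{9}} = \frac{9}{16}$)
$- \frac{66}{95} E{\left(-6,1 \right)} = - \frac{66}{95} \cdot \frac{9}{16} = \left(-66\right) \frac{1}{95} \cdot \frac{9}{16} = \left(- \frac{66}{95}\right) \frac{9}{16} = - \frac{297}{760}$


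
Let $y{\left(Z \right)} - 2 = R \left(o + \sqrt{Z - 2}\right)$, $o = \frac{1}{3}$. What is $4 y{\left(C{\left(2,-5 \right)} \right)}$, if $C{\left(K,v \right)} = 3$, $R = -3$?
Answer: $-8$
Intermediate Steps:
$o = \frac{1}{3} \approx 0.33333$
$y{\left(Z \right)} = 1 - 3 \sqrt{-2 + Z}$ ($y{\left(Z \right)} = 2 - 3 \left(\frac{1}{3} + \sqrt{Z - 2}\right) = 2 - 3 \left(\frac{1}{3} + \sqrt{-2 + Z}\right) = 2 - \left(1 + 3 \sqrt{-2 + Z}\right) = 1 - 3 \sqrt{-2 + Z}$)
$4 y{\left(C{\left(2,-5 \right)} \right)} = 4 \left(1 - 3 \sqrt{-2 + 3}\right) = 4 \left(1 - 3 \sqrt{1}\right) = 4 \left(1 - 3\right) = 4 \left(-2\right) = -8$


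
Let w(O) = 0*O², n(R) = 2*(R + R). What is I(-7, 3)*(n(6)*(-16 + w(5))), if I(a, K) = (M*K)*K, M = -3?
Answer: 10368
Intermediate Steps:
n(R) = 4*R (n(R) = 2*(2*R) = 4*R)
w(O) = 0
I(a, K) = -3*K² (I(a, K) = (-3*K)*K = -3*K²)
I(-7, 3)*(n(6)*(-16 + w(5))) = (-3*3²)*((4*6)*(-16 + 0)) = (-3*9)*(24*(-16)) = -27*(-384) = 10368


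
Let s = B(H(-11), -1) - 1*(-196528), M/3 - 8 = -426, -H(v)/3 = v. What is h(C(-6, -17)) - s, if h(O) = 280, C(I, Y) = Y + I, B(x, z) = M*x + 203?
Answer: -155069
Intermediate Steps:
H(v) = -3*v
M = -1254 (M = 24 + 3*(-426) = 24 - 1278 = -1254)
B(x, z) = 203 - 1254*x (B(x, z) = -1254*x + 203 = 203 - 1254*x)
C(I, Y) = I + Y
s = 155349 (s = (203 - (-3762)*(-11)) - 1*(-196528) = (203 - 1254*33) + 196528 = (203 - 41382) + 196528 = -41179 + 196528 = 155349)
h(C(-6, -17)) - s = 280 - 1*155349 = 280 - 155349 = -155069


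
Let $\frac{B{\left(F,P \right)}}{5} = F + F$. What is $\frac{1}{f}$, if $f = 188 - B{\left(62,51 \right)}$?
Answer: $- \frac{1}{432} \approx -0.0023148$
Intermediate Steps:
$B{\left(F,P \right)} = 10 F$ ($B{\left(F,P \right)} = 5 \left(F + F\right) = 5 \cdot 2 F = 10 F$)
$f = -432$ ($f = 188 - 10 \cdot 62 = 188 - 620 = -432$)
$\frac{1}{f} = \frac{1}{-432} = - \frac{1}{432}$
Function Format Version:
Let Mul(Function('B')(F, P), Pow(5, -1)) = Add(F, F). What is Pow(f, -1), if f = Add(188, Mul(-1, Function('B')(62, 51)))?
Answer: Rational(-1, 432) ≈ -0.0023148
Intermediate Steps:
Function('B')(F, P) = Mul(10, F) (Function('B')(F, P) = Mul(5, Add(F, F)) = Mul(5, Mul(2, F)) = Mul(10, F))
f = -432 (f = Add(188, Mul(-1, Mul(10, 62))) = Add(188, Mul(-1, 620)) = Add(188, -620) = -432)
Pow(f, -1) = Pow(-432, -1) = Rational(-1, 432)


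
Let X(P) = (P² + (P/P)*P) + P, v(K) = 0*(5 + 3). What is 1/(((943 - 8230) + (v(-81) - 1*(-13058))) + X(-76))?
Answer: 1/11395 ≈ 8.7758e-5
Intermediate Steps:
v(K) = 0 (v(K) = 0*8 = 0)
X(P) = P² + 2*P (X(P) = (P² + 1*P) + P = (P² + P) + P = (P + P²) + P = P² + 2*P)
1/(((943 - 8230) + (v(-81) - 1*(-13058))) + X(-76)) = 1/(((943 - 8230) + (0 - 1*(-13058))) - 76*(2 - 76)) = 1/((-7287 + (0 + 13058)) - 76*(-74)) = 1/((-7287 + 13058) + 5624) = 1/(5771 + 5624) = 1/11395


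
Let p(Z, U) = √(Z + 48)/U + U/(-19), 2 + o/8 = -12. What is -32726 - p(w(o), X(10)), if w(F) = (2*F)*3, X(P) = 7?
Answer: -621787/19 - 4*I*√39/7 ≈ -32726.0 - 3.5686*I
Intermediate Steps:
o = -112 (o = -16 + 8*(-12) = -16 - 96 = -112)
w(F) = 6*F
p(Z, U) = -U/19 + √(48 + Z)/U (p(Z, U) = √(48 + Z)/U + U*(-1/19) = √(48 + Z)/U - U/19 = -U/19 + √(48 + Z)/U)
-32726 - p(w(o), X(10)) = -32726 - (-1/19*7 + √(48 + 6*(-112))/7) = -32726 - (-7/19 + √(48 - 672)/7) = -32726 - (-7/19 + √(-624)/7) = -32726 - (-7/19 + (4*I*√39)/7) = -32726 - (-7/19 + 4*I*√39/7) = -32726 + (7/19 - 4*I*√39/7) = -621787/19 - 4*I*√39/7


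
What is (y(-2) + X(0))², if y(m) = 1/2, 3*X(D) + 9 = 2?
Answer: 121/36 ≈ 3.3611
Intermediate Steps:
X(D) = -7/3 (X(D) = -3 + (⅓)*2 = -3 + ⅔ = -7/3)
y(m) = ½
(y(-2) + X(0))² = (½ - 7/3)² = (-11/6)² = 121/36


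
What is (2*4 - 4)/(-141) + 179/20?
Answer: 25159/2820 ≈ 8.9216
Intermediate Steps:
(2*4 - 4)/(-141) + 179/20 = (8 - 4)*(-1/141) + 179*(1/20) = 4*(-1/141) + 179/20 = -4/141 + 179/20 = 25159/2820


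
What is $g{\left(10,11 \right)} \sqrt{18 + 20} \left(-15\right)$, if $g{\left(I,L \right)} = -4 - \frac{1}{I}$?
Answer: $\frac{123 \sqrt{38}}{2} \approx 379.11$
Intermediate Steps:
$g{\left(10,11 \right)} \sqrt{18 + 20} \left(-15\right) = \left(-4 - \frac{1}{10}\right) \sqrt{18 + 20} \left(-15\right) = \left(-4 - \frac{1}{10}\right) \sqrt{38} \left(-15\right) = - \frac{41 \sqrt{38}}{10} \left(-15\right) = \frac{123 \sqrt{38}}{2}$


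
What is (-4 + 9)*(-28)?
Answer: -140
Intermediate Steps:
(-4 + 9)*(-28) = 5*(-28) = -140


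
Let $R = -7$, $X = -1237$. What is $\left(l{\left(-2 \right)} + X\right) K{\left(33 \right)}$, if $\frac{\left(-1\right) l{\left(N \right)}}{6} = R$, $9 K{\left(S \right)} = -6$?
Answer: $\frac{2390}{3} \approx 796.67$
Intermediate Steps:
$K{\left(S \right)} = - \frac{2}{3}$ ($K{\left(S \right)} = \frac{1}{9} \left(-6\right) = - \frac{2}{3}$)
$l{\left(N \right)} = 42$ ($l{\left(N \right)} = \left(-6\right) \left(-7\right) = 42$)
$\left(l{\left(-2 \right)} + X\right) K{\left(33 \right)} = \left(42 - 1237\right) \left(- \frac{2}{3}\right) = \left(-1195\right) \left(- \frac{2}{3}\right) = \frac{2390}{3}$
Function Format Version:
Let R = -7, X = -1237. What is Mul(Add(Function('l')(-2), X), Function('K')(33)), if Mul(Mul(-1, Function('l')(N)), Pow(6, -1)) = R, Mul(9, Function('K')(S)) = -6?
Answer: Rational(2390, 3) ≈ 796.67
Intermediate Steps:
Function('K')(S) = Rational(-2, 3) (Function('K')(S) = Mul(Rational(1, 9), -6) = Rational(-2, 3))
Function('l')(N) = 42 (Function('l')(N) = Mul(-6, -7) = 42)
Mul(Add(Function('l')(-2), X), Function('K')(33)) = Mul(Add(42, -1237), Rational(-2, 3)) = Mul(-1195, Rational(-2, 3)) = Rational(2390, 3)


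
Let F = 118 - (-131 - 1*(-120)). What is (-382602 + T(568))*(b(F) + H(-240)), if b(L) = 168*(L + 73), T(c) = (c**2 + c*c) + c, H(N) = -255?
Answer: 8865310734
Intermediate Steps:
T(c) = c + 2*c**2 (T(c) = (c**2 + c**2) + c = 2*c**2 + c = c + 2*c**2)
F = 129 (F = 118 - (-131 + 120) = 118 - 1*(-11) = 118 + 11 = 129)
b(L) = 12264 + 168*L (b(L) = 168*(73 + L) = 12264 + 168*L)
(-382602 + T(568))*(b(F) + H(-240)) = (-382602 + 568*(1 + 2*568))*((12264 + 168*129) - 255) = (-382602 + 568*(1 + 1136))*((12264 + 21672) - 255) = (-382602 + 568*1137)*(33936 - 255) = (-382602 + 645816)*33681 = 263214*33681 = 8865310734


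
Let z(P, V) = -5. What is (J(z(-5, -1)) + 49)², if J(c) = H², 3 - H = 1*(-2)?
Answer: 5476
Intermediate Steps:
H = 5 (H = 3 - (-2) = 3 - 1*(-2) = 3 + 2 = 5)
J(c) = 25 (J(c) = 5² = 25)
(J(z(-5, -1)) + 49)² = (25 + 49)² = 74² = 5476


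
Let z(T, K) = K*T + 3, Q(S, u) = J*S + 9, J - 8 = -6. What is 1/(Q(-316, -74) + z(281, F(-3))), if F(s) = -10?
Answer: -1/3430 ≈ -0.00029154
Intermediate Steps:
J = 2 (J = 8 - 6 = 2)
Q(S, u) = 9 + 2*S (Q(S, u) = 2*S + 9 = 9 + 2*S)
z(T, K) = 3 + K*T
1/(Q(-316, -74) + z(281, F(-3))) = 1/((9 + 2*(-316)) + (3 - 10*281)) = 1/((9 - 632) + (3 - 2810)) = 1/(-623 - 2807) = 1/(-3430) = -1/3430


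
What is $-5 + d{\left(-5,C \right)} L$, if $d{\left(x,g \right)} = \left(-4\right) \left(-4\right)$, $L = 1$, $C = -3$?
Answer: $11$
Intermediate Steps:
$d{\left(x,g \right)} = 16$
$-5 + d{\left(-5,C \right)} L = -5 + 16 \cdot 1 = -5 + 16 = 11$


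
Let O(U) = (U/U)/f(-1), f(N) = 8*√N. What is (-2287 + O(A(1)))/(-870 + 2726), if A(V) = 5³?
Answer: -2287/1856 - I/14848 ≈ -1.2322 - 6.7349e-5*I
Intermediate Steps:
A(V) = 125
O(U) = -I/8 (O(U) = (U/U)/((8*√(-1))) = 1/(8*I) = 1*(-I/8) = -I/8)
(-2287 + O(A(1)))/(-870 + 2726) = (-2287 - I/8)/(-870 + 2726) = (-2287 - I/8)/1856 = (-2287 - I/8)*(1/1856) = -2287/1856 - I/14848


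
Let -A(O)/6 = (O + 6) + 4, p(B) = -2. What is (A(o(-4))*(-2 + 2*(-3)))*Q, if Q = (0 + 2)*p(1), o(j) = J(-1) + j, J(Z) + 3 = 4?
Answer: -1344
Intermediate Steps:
J(Z) = 1 (J(Z) = -3 + 4 = 1)
o(j) = 1 + j
A(O) = -60 - 6*O (A(O) = -6*((O + 6) + 4) = -6*((6 + O) + 4) = -6*(10 + O) = -60 - 6*O)
Q = -4 (Q = (0 + 2)*(-2) = 2*(-2) = -4)
(A(o(-4))*(-2 + 2*(-3)))*Q = ((-60 - 6*(1 - 4))*(-2 + 2*(-3)))*(-4) = ((-60 - 6*(-3))*(-2 - 6))*(-4) = ((-60 + 18)*(-8))*(-4) = -42*(-8)*(-4) = 336*(-4) = -1344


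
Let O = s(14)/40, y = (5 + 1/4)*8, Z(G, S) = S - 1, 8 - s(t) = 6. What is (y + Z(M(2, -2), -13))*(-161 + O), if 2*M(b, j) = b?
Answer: -22533/5 ≈ -4506.6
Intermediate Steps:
M(b, j) = b/2
s(t) = 2 (s(t) = 8 - 1*6 = 8 - 6 = 2)
Z(G, S) = -1 + S
y = 42 (y = (5 + 1/4)*8 = (21/4)*8 = 42)
O = 1/20 (O = 2/40 = 2*(1/40) = 1/20 ≈ 0.050000)
(y + Z(M(2, -2), -13))*(-161 + O) = (42 + (-1 - 13))*(-161 + 1/20) = (42 - 14)*(-3219/20) = 28*(-3219/20) = -22533/5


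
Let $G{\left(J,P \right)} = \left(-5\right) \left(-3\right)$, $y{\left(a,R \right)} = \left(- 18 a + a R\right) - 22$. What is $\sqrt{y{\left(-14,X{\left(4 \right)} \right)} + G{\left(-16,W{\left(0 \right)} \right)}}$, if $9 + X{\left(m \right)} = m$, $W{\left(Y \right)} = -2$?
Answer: $3 \sqrt{35} \approx 17.748$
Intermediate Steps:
$X{\left(m \right)} = -9 + m$
$y{\left(a,R \right)} = -22 - 18 a + R a$ ($y{\left(a,R \right)} = \left(- 18 a + R a\right) - 22 = -22 - 18 a + R a$)
$G{\left(J,P \right)} = 15$
$\sqrt{y{\left(-14,X{\left(4 \right)} \right)} + G{\left(-16,W{\left(0 \right)} \right)}} = \sqrt{\left(-22 - -252 + \left(-9 + 4\right) \left(-14\right)\right) + 15} = \sqrt{\left(-22 + 252 - -70\right) + 15} = \sqrt{\left(-22 + 252 + 70\right) + 15} = \sqrt{300 + 15} = \sqrt{315} = 3 \sqrt{35}$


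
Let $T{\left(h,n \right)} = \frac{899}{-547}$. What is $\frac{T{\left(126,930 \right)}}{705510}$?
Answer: $- \frac{899}{385913970} \approx -2.3295 \cdot 10^{-6}$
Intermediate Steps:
$T{\left(h,n \right)} = - \frac{899}{547}$ ($T{\left(h,n \right)} = 899 \left(- \frac{1}{547}\right) = - \frac{899}{547}$)
$\frac{T{\left(126,930 \right)}}{705510} = - \frac{899}{547 \cdot 705510} = \left(- \frac{899}{547}\right) \frac{1}{705510} = - \frac{899}{385913970}$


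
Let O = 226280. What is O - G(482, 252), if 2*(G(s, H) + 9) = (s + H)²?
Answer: -43089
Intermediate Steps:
G(s, H) = -9 + (H + s)²/2 (G(s, H) = -9 + (s + H)²/2 = -9 + (H + s)²/2)
O - G(482, 252) = 226280 - (-9 + (252 + 482)²/2) = 226280 - (-9 + (½)*734²) = 226280 - (-9 + (½)*538756) = 226280 - (-9 + 269378) = 226280 - 1*269369 = 226280 - 269369 = -43089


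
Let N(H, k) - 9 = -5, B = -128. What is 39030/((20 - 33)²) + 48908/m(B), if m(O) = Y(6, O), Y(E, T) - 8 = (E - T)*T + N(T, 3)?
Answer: 165177187/724165 ≈ 228.09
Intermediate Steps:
N(H, k) = 4 (N(H, k) = 9 - 5 = 4)
Y(E, T) = 12 + T*(E - T) (Y(E, T) = 8 + ((E - T)*T + 4) = 8 + (T*(E - T) + 4) = 8 + (4 + T*(E - T)) = 12 + T*(E - T))
m(O) = 12 - O² + 6*O
39030/((20 - 33)²) + 48908/m(B) = 39030/((20 - 33)²) + 48908/(12 - 1*(-128)² + 6*(-128)) = 39030/((-13)²) + 48908/(12 - 1*16384 - 768) = 39030/169 + 48908/(12 - 16384 - 768) = 39030*(1/169) + 48908/(-17140) = 39030/169 + 48908*(-1/17140) = 39030/169 - 12227/4285 = 165177187/724165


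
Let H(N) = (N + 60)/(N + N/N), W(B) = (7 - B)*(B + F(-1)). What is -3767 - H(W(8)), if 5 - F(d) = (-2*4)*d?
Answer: -15013/4 ≈ -3753.3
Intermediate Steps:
F(d) = 5 + 8*d (F(d) = 5 - (-2*4)*d = 5 - (-8)*d = 5 + 8*d)
W(B) = (-3 + B)*(7 - B) (W(B) = (7 - B)*(B + (5 + 8*(-1))) = (7 - B)*(B + (5 - 8)) = (7 - B)*(B - 3) = (7 - B)*(-3 + B) = (-3 + B)*(7 - B))
H(N) = (60 + N)/(1 + N) (H(N) = (60 + N)/(N + 1) = (60 + N)/(1 + N))
-3767 - H(W(8)) = -3767 - (60 + (-21 - 1*8² + 10*8))/(1 + (-21 - 1*8² + 10*8)) = -3767 - (60 + (-21 - 1*64 + 80))/(1 + (-21 - 1*64 + 80)) = -3767 - (60 + (-21 - 64 + 80))/(1 + (-21 - 64 + 80)) = -3767 - (60 - 5)/(1 - 5) = -3767 - 55/(-4) = -3767 - (-1)*55/4 = -3767 - 1*(-55/4) = -3767 + 55/4 = -15013/4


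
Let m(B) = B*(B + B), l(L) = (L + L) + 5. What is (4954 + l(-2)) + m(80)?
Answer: 17755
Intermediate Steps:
l(L) = 5 + 2*L (l(L) = 2*L + 5 = 5 + 2*L)
m(B) = 2*B**2 (m(B) = B*(2*B) = 2*B**2)
(4954 + l(-2)) + m(80) = (4954 + (5 + 2*(-2))) + 2*80**2 = (4954 + (5 - 4)) + 2*6400 = (4954 + 1) + 12800 = 4955 + 12800 = 17755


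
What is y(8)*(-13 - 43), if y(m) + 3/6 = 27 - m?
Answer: -1036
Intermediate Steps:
y(m) = 53/2 - m (y(m) = -½ + (27 - m) = 53/2 - m)
y(8)*(-13 - 43) = (53/2 - 1*8)*(-13 - 43) = (53/2 - 8)*(-56) = (37/2)*(-56) = -1036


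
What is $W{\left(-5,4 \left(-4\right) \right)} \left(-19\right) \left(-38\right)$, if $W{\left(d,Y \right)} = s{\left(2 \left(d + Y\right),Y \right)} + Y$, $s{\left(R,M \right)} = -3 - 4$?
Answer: $-16606$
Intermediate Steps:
$s{\left(R,M \right)} = -7$ ($s{\left(R,M \right)} = -3 - 4 = -7$)
$W{\left(d,Y \right)} = -7 + Y$
$W{\left(-5,4 \left(-4\right) \right)} \left(-19\right) \left(-38\right) = \left(-7 + 4 \left(-4\right)\right) \left(-19\right) \left(-38\right) = \left(-7 - 16\right) \left(-19\right) \left(-38\right) = \left(-23\right) \left(-19\right) \left(-38\right) = 437 \left(-38\right) = -16606$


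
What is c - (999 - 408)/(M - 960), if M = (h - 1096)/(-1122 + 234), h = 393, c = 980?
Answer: 22574764/23021 ≈ 980.62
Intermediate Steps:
M = 19/24 (M = (393 - 1096)/(-1122 + 234) = -703/(-888) = -703*(-1/888) = 19/24 ≈ 0.79167)
c - (999 - 408)/(M - 960) = 980 - (999 - 408)/(19/24 - 960) = 980 - 591/(-23021/24) = 980 - 591*(-24)/23021 = 980 - 1*(-14184/23021) = 980 + 14184/23021 = 22574764/23021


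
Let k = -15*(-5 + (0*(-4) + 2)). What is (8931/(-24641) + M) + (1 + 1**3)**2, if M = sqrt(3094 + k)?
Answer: 89633/24641 + sqrt(3139) ≈ 59.664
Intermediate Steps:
k = 45 (k = -15*(-5 + (0 + 2)) = -15*(-5 + 2) = -15*(-3) = 45)
M = sqrt(3139) (M = sqrt(3094 + 45) = sqrt(3139) ≈ 56.027)
(8931/(-24641) + M) + (1 + 1**3)**2 = (8931/(-24641) + sqrt(3139)) + (1 + 1**3)**2 = (8931*(-1/24641) + sqrt(3139)) + (1 + 1)**2 = (-8931/24641 + sqrt(3139)) + 2**2 = (-8931/24641 + sqrt(3139)) + 4 = 89633/24641 + sqrt(3139)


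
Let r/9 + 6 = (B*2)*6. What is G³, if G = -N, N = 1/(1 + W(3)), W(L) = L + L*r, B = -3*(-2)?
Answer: -1/5696975656 ≈ -1.7553e-10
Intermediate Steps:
B = 6
r = 594 (r = -54 + 9*((6*2)*6) = -54 + 9*(12*6) = -54 + 9*72 = -54 + 648 = 594)
W(L) = 595*L (W(L) = L + L*594 = L + 594*L = 595*L)
N = 1/1786 (N = 1/(1 + 595*3) = 1/(1 + 1785) = 1/1786 ≈ 0.00055991)
G = -1/1786 (G = -1*1/1786 = -1/1786 ≈ -0.00055991)
G³ = (-1/1786)³ = -1/5696975656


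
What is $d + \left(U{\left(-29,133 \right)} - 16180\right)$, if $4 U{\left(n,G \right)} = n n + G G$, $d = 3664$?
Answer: $- \frac{15767}{2} \approx -7883.5$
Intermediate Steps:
$U{\left(n,G \right)} = \frac{G^{2}}{4} + \frac{n^{2}}{4}$ ($U{\left(n,G \right)} = \frac{n n + G G}{4} = \frac{n^{2} + G^{2}}{4} = \frac{G^{2} + n^{2}}{4} = \frac{G^{2}}{4} + \frac{n^{2}}{4}$)
$d + \left(U{\left(-29,133 \right)} - 16180\right) = 3664 + \left(\left(\frac{133^{2}}{4} + \frac{\left(-29\right)^{2}}{4}\right) - 16180\right) = 3664 + \left(\left(\frac{1}{4} \cdot 17689 + \frac{1}{4} \cdot 841\right) - 16180\right) = 3664 + \left(\left(\frac{17689}{4} + \frac{841}{4}\right) - 16180\right) = 3664 + \left(\frac{9265}{2} - 16180\right) = 3664 - \frac{23095}{2} = - \frac{15767}{2}$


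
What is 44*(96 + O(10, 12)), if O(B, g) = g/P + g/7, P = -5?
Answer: 146784/35 ≈ 4193.8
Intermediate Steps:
O(B, g) = -2*g/35 (O(B, g) = g/(-5) + g/7 = g*(-1/5) + g*(1/7) = -g/5 + g/7 = -2*g/35)
44*(96 + O(10, 12)) = 44*(96 - 2/35*12) = 44*(96 - 24/35) = 44*(3336/35) = 146784/35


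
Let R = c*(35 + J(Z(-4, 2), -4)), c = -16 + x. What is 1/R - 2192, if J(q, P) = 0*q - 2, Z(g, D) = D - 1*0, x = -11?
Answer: -1953073/891 ≈ -2192.0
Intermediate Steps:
Z(g, D) = D (Z(g, D) = D + 0 = D)
J(q, P) = -2 (J(q, P) = 0 - 2 = -2)
c = -27 (c = -16 - 11 = -27)
R = -891 (R = -27*(35 - 2) = -27*33 = -891)
1/R - 2192 = 1/(-891) - 2192 = -1/891 - 2192 = -1953073/891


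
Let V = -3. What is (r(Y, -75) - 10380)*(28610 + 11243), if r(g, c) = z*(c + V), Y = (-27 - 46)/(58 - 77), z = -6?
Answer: -395022936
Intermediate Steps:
Y = 73/19 (Y = -73/(-19) = -73*(-1/19) = 73/19 ≈ 3.8421)
r(g, c) = 18 - 6*c (r(g, c) = -6*(c - 3) = -6*(-3 + c) = 18 - 6*c)
(r(Y, -75) - 10380)*(28610 + 11243) = ((18 - 6*(-75)) - 10380)*(28610 + 11243) = ((18 + 450) - 10380)*39853 = (468 - 10380)*39853 = -9912*39853 = -395022936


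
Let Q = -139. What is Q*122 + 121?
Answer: -16837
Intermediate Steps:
Q*122 + 121 = -139*122 + 121 = -16958 + 121 = -16837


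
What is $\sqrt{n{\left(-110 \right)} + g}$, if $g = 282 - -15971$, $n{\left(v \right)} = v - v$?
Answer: $\sqrt{16253} \approx 127.49$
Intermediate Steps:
$n{\left(v \right)} = 0$
$g = 16253$ ($g = 282 + 15971 = 16253$)
$\sqrt{n{\left(-110 \right)} + g} = \sqrt{0 + 16253} = \sqrt{16253}$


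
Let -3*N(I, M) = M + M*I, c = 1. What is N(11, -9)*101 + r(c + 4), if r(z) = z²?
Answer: 3661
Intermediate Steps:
N(I, M) = -M/3 - I*M/3 (N(I, M) = -(M + M*I)/3 = -(M + I*M)/3 = -M/3 - I*M/3)
N(11, -9)*101 + r(c + 4) = -⅓*(-9)*(1 + 11)*101 + (1 + 4)² = -⅓*(-9)*12*101 + 5² = 36*101 + 25 = 3636 + 25 = 3661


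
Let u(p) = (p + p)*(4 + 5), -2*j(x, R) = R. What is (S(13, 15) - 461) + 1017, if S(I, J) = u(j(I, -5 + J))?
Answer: 466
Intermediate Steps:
j(x, R) = -R/2
u(p) = 18*p (u(p) = (2*p)*9 = 18*p)
S(I, J) = 45 - 9*J (S(I, J) = 18*(-(-5 + J)/2) = 18*(5/2 - J/2) = 45 - 9*J)
(S(13, 15) - 461) + 1017 = ((45 - 9*15) - 461) + 1017 = ((45 - 135) - 461) + 1017 = (-90 - 461) + 1017 = -551 + 1017 = 466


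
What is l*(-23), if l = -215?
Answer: 4945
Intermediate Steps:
l*(-23) = -215*(-23) = 4945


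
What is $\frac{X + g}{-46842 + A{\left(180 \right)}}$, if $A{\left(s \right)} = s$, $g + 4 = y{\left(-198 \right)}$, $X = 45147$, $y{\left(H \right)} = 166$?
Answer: $- \frac{1373}{1414} \approx -0.971$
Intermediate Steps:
$g = 162$ ($g = -4 + 166 = 162$)
$\frac{X + g}{-46842 + A{\left(180 \right)}} = \frac{45147 + 162}{-46842 + 180} = \frac{45309}{-46662} = 45309 \left(- \frac{1}{46662}\right) = - \frac{1373}{1414}$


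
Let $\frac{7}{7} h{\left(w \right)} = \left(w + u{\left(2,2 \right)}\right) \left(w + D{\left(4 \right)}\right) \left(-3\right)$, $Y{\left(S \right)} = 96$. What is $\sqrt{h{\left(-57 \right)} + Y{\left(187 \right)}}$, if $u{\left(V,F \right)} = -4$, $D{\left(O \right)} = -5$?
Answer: $75 i \sqrt{2} \approx 106.07 i$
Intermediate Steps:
$h{\left(w \right)} = - 3 \left(-5 + w\right) \left(-4 + w\right)$ ($h{\left(w \right)} = \left(w - 4\right) \left(w - 5\right) \left(-3\right) = \left(-4 + w\right) \left(-5 + w\right) \left(-3\right) = \left(-5 + w\right) \left(-4 + w\right) \left(-3\right) = - 3 \left(-5 + w\right) \left(-4 + w\right)$)
$\sqrt{h{\left(-57 \right)} + Y{\left(187 \right)}} = \sqrt{\left(-60 - 3 \left(-57\right)^{2} + 27 \left(-57\right)\right) + 96} = \sqrt{\left(-60 - 9747 - 1539\right) + 96} = \sqrt{-11346 + 96} = \sqrt{-11250} = 75 i \sqrt{2}$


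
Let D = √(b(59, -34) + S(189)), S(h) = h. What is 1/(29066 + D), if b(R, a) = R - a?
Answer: 14533/422416037 - √282/844832074 ≈ 3.4385e-5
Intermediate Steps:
D = √282 (D = √((59 - 1*(-34)) + 189) = √((59 + 34) + 189) = √(93 + 189) = √282 ≈ 16.793)
1/(29066 + D) = 1/(29066 + √282)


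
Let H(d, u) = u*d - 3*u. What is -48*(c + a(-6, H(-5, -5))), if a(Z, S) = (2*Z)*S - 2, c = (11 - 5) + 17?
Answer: 22032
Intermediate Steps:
H(d, u) = -3*u + d*u (H(d, u) = d*u - 3*u = -3*u + d*u)
c = 23 (c = 6 + 17 = 23)
a(Z, S) = -2 + 2*S*Z (a(Z, S) = 2*S*Z - 2 = -2 + 2*S*Z)
-48*(c + a(-6, H(-5, -5))) = -48*(23 + (-2 + 2*(-5*(-3 - 5))*(-6))) = -48*(23 + (-2 + 2*(-5*(-8))*(-6))) = -48*(23 + (-2 + 2*40*(-6))) = -48*(23 + (-2 - 480)) = -48*(23 - 482) = -48*(-459) = 22032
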